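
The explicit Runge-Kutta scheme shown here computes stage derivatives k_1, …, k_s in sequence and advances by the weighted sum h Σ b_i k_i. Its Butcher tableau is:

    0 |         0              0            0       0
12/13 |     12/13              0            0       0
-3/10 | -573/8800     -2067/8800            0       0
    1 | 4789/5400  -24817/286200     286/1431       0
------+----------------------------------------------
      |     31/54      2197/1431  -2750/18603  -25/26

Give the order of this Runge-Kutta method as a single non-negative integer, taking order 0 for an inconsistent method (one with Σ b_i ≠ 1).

4

b = (31/54, 2197/1431, -2750/18603, -25/26)
c = (0, 12/13, -3/10, 1)
Ac = (0, 0, -477/2200, -7/50)
Σ b_i: 31/54·1 + 2197/1431·1 + (-2750/18603)·1 + (-25/26)·1 = 1 ✓
b·c: 2197/1431·12/13 + (-2750/18603)·(-3/10) + (-25/26)·1 = 1/2 ✓
b·c²: 2197/1431·144/169 + (-2750/18603)·9/100 + (-25/26)·1 = 1/3 ✓
b·Ac: (-2750/18603)·(-477/2200) + (-25/26)·(-7/50) = 1/6 ✓
b·c³: 2197/1431·1728/2197 + (-2750/18603)·(-27/1000) + (-25/26)·1 = 1/4 ✓
b·(c∘Ac): (-2750/18603)·1431/22000 + (-25/26)·(-7/50) = 1/8 ✓
b·Ac²: (-2750/18603)·(-1431/7150) + (-25/26)·(-109/1950) = 1/12 ✓
b·A²c: (-25/26)·(-13/300) = 1/24 ✓; 4 stages ⇒ order 4.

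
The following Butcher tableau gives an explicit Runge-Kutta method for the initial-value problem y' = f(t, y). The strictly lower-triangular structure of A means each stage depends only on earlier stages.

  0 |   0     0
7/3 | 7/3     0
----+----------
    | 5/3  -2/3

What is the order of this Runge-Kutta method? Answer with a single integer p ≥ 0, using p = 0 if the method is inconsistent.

b = (5/3, -2/3)
c = (0, 7/3)
Σ b_i: 5/3·1 + (-2/3)·1 = 1 ✓
b·c: (-2/3)·7/3 = -14/9 ≠ 1/2 ⇒ order 1.

1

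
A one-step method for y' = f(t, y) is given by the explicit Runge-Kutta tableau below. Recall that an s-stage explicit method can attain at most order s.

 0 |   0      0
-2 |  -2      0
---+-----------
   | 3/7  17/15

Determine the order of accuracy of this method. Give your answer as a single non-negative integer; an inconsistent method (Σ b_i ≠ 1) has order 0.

b = (3/7, 17/15)
c = (0, -2)
Σ b_i: 3/7·1 + 17/15·1 = 164/105 ≠ 1 ⇒ order 0.

0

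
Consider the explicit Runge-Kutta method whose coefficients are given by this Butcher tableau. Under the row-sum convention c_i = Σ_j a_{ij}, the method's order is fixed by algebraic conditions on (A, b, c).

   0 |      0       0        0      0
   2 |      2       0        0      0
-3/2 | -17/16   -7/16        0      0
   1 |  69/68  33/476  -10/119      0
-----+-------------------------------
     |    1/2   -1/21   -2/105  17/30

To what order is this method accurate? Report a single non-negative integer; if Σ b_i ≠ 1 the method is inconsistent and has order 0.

4

b = (1/2, -1/21, -2/105, 17/30)
c = (0, 2, -3/2, 1)
Ac = (0, 0, -7/8, 9/34)
Σ b_i: 1/2·1 + (-1/21)·1 + (-2/105)·1 + 17/30·1 = 1 ✓
b·c: (-1/21)·2 + (-2/105)·(-3/2) + 17/30·1 = 1/2 ✓
b·c²: (-1/21)·4 + (-2/105)·9/4 + 17/30·1 = 1/3 ✓
b·Ac: (-2/105)·(-7/8) + 17/30·9/34 = 1/6 ✓
b·c³: (-1/21)·8 + (-2/105)·(-27/8) + 17/30·1 = 1/4 ✓
b·(c∘Ac): (-2/105)·21/16 + 17/30·9/34 = 1/8 ✓
b·Ac²: (-2/105)·(-7/4) + 17/30·3/34 = 1/12 ✓
b·A²c: 17/30·5/68 = 1/24 ✓; 4 stages ⇒ order 4.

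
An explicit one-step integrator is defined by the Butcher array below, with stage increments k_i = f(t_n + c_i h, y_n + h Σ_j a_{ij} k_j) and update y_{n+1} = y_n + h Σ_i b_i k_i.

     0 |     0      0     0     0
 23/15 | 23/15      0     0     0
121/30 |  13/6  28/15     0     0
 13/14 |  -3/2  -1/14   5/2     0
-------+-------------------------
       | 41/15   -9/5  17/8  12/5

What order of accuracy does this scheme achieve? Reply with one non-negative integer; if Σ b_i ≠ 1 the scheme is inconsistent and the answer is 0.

b = (41/15, -9/5, 17/8, 12/5)
c = (0, 23/15, 121/30, 13/14)
Ac = (0, 0, 644/225, 4189/420)
Σ b_i: 41/15·1 + (-9/5)·1 + 17/8·1 + 12/5·1 = 131/24 ≠ 1 ⇒ order 0.

0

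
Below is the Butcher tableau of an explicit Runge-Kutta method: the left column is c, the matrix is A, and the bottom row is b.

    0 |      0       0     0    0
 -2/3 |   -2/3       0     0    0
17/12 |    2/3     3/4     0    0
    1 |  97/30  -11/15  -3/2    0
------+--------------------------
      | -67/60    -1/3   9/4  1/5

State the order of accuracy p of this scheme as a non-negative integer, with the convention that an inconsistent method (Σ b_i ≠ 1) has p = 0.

1

b = (-67/60, -1/3, 9/4, 1/5)
c = (0, -2/3, 17/12, 1)
Ac = (0, 0, -1/2, -589/360)
Σ b_i: (-67/60)·1 + (-1/3)·1 + 9/4·1 + 1/5·1 = 1 ✓
b·c: (-1/3)·(-2/3) + 9/4·17/12 + 1/5·1 = 2599/720 ≠ 1/2 ⇒ order 1.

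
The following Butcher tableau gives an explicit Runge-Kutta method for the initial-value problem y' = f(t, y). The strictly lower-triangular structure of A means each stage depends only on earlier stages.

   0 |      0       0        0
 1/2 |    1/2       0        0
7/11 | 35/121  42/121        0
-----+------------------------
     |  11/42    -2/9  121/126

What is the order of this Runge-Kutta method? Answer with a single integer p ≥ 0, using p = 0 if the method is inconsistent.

b = (11/42, -2/9, 121/126)
c = (0, 1/2, 7/11)
Ac = (0, 0, 21/121)
Σ b_i: 11/42·1 + (-2/9)·1 + 121/126·1 = 1 ✓
b·c: (-2/9)·1/2 + 121/126·7/11 = 1/2 ✓
b·c²: (-2/9)·1/4 + 121/126·49/121 = 1/3 ✓
b·Ac: 121/126·21/121 = 1/6 ✓; 3 stages ⇒ order 3.

3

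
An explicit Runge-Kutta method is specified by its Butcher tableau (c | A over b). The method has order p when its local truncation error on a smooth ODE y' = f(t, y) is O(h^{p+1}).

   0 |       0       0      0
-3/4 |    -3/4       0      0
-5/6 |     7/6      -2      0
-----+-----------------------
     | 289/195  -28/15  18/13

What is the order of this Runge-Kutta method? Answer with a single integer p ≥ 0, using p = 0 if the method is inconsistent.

1

b = (289/195, -28/15, 18/13)
c = (0, -3/4, -5/6)
Ac = (0, 0, 3/2)
Σ b_i: 289/195·1 + (-28/15)·1 + 18/13·1 = 1 ✓
b·c: (-28/15)·(-3/4) + 18/13·(-5/6) = 16/65 ≠ 1/2 ⇒ order 1.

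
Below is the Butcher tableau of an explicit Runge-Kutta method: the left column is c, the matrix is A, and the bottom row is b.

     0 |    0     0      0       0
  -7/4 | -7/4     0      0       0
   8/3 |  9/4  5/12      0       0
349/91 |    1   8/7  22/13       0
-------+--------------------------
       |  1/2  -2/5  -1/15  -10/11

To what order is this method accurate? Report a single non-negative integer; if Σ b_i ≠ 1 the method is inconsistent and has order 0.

0

b = (1/2, -2/5, -1/15, -10/11)
c = (0, -7/4, 8/3, 349/91)
Ac = (0, 0, -35/48, 98/39)
Σ b_i: 1/2·1 + (-2/5)·1 + (-1/15)·1 + (-10/11)·1 = -289/330 ≠ 1 ⇒ order 0.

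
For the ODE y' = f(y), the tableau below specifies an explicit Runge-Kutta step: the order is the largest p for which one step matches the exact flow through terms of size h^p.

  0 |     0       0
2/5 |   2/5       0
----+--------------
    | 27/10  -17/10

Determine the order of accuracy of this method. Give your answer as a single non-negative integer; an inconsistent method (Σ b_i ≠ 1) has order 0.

1

b = (27/10, -17/10)
c = (0, 2/5)
Σ b_i: 27/10·1 + (-17/10)·1 = 1 ✓
b·c: (-17/10)·2/5 = -17/25 ≠ 1/2 ⇒ order 1.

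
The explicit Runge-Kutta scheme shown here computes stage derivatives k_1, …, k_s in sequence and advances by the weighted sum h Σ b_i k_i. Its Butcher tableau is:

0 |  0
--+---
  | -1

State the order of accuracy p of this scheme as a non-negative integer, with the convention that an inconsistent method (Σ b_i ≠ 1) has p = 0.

b = (-1)
c = (0)
Σ b_i: (-1)·1 = -1 ≠ 1 ⇒ order 0.

0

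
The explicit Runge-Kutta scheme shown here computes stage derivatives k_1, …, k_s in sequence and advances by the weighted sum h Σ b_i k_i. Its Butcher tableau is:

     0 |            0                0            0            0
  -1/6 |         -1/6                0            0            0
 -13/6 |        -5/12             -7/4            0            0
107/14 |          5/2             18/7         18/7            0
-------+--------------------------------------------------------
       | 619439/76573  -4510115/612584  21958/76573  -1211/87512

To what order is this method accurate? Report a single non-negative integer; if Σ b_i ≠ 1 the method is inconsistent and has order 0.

3

b = (619439/76573, -4510115/612584, 21958/76573, -1211/87512)
c = (0, -1/6, -13/6, 107/14)
Ac = (0, 0, 7/24, -6)
Σ b_i: 619439/76573·1 + (-4510115/612584)·1 + 21958/76573·1 + (-1211/87512)·1 = 1 ✓
b·c: (-4510115/612584)·(-1/6) + 21958/76573·(-13/6) + (-1211/87512)·107/14 = 1/2 ✓
b·c²: (-4510115/612584)·1/36 + 21958/76573·169/36 + (-1211/87512)·11449/196 = 1/3 ✓
b·Ac: 21958/76573·7/24 + (-1211/87512)·(-6) = 1/6 ✓
b·c³: (-4510115/612584)·(-1/216) + 21958/76573·(-2197/216) + (-1211/87512)·1225043/2744 = -349672571/38592792 ≠ 1/4 ⇒ order 3.
b·(c∘Ac): 21958/76573·(-91/144) + (-1211/87512)·(-321/7) = 178535/393804 ≠ 1/8
b·Ac²: 21958/76573·(-7/144) + (-1211/87512)·85/7 = -35831/196902 ≠ 1/12
b·A²c: (-1211/87512)·3/4 = -3633/350048 ≠ 1/24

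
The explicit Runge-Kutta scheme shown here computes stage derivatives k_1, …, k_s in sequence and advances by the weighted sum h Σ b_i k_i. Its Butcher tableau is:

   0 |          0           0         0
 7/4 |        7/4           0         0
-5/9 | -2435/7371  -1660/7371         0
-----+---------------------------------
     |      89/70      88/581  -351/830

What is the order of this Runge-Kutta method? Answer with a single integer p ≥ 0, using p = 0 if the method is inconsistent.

b = (89/70, 88/581, -351/830)
c = (0, 7/4, -5/9)
Ac = (0, 0, -415/1053)
Σ b_i: 89/70·1 + 88/581·1 + (-351/830)·1 = 1 ✓
b·c: 88/581·7/4 + (-351/830)·(-5/9) = 1/2 ✓
b·c²: 88/581·49/16 + (-351/830)·25/81 = 1/3 ✓
b·Ac: (-351/830)·(-415/1053) = 1/6 ✓; 3 stages ⇒ order 3.

3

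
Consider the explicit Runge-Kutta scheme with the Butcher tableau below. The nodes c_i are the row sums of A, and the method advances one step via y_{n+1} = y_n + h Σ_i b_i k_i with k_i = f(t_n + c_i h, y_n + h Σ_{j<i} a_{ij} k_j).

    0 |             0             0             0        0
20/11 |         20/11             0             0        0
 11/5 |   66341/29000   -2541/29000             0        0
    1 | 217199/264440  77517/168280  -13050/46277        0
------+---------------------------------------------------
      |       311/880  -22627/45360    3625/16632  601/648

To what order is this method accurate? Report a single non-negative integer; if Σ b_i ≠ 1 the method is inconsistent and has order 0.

4

b = (311/880, -22627/45360, 3625/16632, 601/648)
c = (0, 20/11, 11/5, 1)
Ac = (0, 0, -231/1450, 261/1202)
Σ b_i: 311/880·1 + (-22627/45360)·1 + 3625/16632·1 + 601/648·1 = 1 ✓
b·c: (-22627/45360)·20/11 + 3625/16632·11/5 + 601/648·1 = 1/2 ✓
b·c²: (-22627/45360)·400/121 + 3625/16632·121/25 + 601/648·1 = 1/3 ✓
b·Ac: 3625/16632·(-231/1450) + 601/648·261/1202 = 1/6 ✓
b·c³: (-22627/45360)·8000/1331 + 3625/16632·1331/125 + 601/648·1 = 1/4 ✓
b·(c∘Ac): 3625/16632·(-2541/7250) + 601/648·261/1202 = 1/8 ✓
b·Ac²: 3625/16632·(-42/145) + 601/648·1044/6611 = 1/12 ✓
b·A²c: 601/648·27/601 = 1/24 ✓; 4 stages ⇒ order 4.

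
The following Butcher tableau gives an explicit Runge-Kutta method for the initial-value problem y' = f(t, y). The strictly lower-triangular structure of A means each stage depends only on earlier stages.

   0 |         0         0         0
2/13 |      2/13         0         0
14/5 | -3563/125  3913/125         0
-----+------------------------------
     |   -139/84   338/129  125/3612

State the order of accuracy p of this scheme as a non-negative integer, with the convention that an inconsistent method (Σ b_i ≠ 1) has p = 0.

b = (-139/84, 338/129, 125/3612)
c = (0, 2/13, 14/5)
Ac = (0, 0, 602/125)
Σ b_i: (-139/84)·1 + 338/129·1 + 125/3612·1 = 1 ✓
b·c: 338/129·2/13 + 125/3612·14/5 = 1/2 ✓
b·c²: 338/129·4/169 + 125/3612·196/25 = 1/3 ✓
b·Ac: 125/3612·602/125 = 1/6 ✓; 3 stages ⇒ order 3.

3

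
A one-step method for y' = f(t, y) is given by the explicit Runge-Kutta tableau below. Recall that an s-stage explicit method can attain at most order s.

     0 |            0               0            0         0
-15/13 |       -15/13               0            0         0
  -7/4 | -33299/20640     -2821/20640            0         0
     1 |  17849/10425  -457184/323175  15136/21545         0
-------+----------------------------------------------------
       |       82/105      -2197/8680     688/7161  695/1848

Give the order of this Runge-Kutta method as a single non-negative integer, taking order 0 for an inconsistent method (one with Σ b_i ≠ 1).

b = (82/105, -2197/8680, 688/7161, 695/1848)
c = (0, -15/13, -7/4, 1)
Ac = (0, 0, 217/1376, 56/139)
Σ b_i: 82/105·1 + (-2197/8680)·1 + 688/7161·1 + 695/1848·1 = 1 ✓
b·c: (-2197/8680)·(-15/13) + 688/7161·(-7/4) + 695/1848·1 = 1/2 ✓
b·c²: (-2197/8680)·225/169 + 688/7161·49/16 + 695/1848·1 = 1/3 ✓
b·Ac: 688/7161·217/1376 + 695/1848·56/139 = 1/6 ✓
b·c³: (-2197/8680)·(-3375/2197) + 688/7161·(-343/64) + 695/1848·1 = 1/4 ✓
b·(c∘Ac): 688/7161·(-1519/5504) + 695/1848·56/139 = 1/8 ✓
b·Ac²: 688/7161·(-3255/17888) + 695/1848·2422/9035 = 1/12 ✓
b·A²c: 695/1848·77/695 = 1/24 ✓; 4 stages ⇒ order 4.

4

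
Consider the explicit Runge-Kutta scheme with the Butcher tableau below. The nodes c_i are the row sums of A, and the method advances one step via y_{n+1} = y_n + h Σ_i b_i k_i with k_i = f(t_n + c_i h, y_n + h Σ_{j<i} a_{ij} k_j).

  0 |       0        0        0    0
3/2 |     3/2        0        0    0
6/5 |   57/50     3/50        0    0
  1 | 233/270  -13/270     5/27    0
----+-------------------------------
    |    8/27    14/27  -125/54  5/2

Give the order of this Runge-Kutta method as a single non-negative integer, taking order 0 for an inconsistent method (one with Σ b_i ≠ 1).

b = (8/27, 14/27, -125/54, 5/2)
c = (0, 3/2, 6/5, 1)
Ac = (0, 0, 9/100, 3/20)
Σ b_i: 8/27·1 + 14/27·1 + (-125/54)·1 + 5/2·1 = 1 ✓
b·c: 14/27·3/2 + (-125/54)·6/5 + 5/2·1 = 1/2 ✓
b·c²: 14/27·9/4 + (-125/54)·36/25 + 5/2·1 = 1/3 ✓
b·Ac: (-125/54)·9/100 + 5/2·3/20 = 1/6 ✓
b·c³: 14/27·27/8 + (-125/54)·216/125 + 5/2·1 = 1/4 ✓
b·(c∘Ac): (-125/54)·27/250 + 5/2·3/20 = 1/8 ✓
b·Ac²: (-125/54)·27/200 + 5/2·19/120 = 1/12 ✓
b·A²c: 5/2·1/60 = 1/24 ✓; 4 stages ⇒ order 4.

4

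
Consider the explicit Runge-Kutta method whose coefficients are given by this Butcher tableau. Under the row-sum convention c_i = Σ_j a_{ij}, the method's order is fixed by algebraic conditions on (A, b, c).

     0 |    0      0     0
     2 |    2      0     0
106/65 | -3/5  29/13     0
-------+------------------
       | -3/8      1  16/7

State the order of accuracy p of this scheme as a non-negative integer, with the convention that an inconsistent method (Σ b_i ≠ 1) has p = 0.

b = (-3/8, 1, 16/7)
c = (0, 2, 106/65)
Ac = (0, 0, 58/13)
Σ b_i: (-3/8)·1 + 1·1 + 16/7·1 = 163/56 ≠ 1 ⇒ order 0.

0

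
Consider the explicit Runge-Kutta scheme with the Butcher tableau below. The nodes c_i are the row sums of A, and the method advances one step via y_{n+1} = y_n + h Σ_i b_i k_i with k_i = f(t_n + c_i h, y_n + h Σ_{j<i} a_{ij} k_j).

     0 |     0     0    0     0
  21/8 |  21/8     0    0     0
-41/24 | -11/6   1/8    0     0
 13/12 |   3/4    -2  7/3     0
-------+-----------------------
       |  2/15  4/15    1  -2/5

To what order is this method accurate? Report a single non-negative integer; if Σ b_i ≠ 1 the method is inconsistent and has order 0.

b = (2/15, 4/15, 1, -2/5)
c = (0, 21/8, -41/24, 13/12)
Ac = (0, 0, 21/64, -665/72)
Σ b_i: 2/15·1 + 4/15·1 + 1·1 + (-2/5)·1 = 1 ✓
b·c: 4/15·21/8 + 1·(-41/24) + (-2/5)·13/12 = -173/120 ≠ 1/2 ⇒ order 1.

1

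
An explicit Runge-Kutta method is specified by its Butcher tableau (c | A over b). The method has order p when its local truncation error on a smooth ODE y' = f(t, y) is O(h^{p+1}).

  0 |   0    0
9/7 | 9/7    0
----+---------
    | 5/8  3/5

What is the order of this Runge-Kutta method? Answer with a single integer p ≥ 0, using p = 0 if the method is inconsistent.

0

b = (5/8, 3/5)
c = (0, 9/7)
Σ b_i: 5/8·1 + 3/5·1 = 49/40 ≠ 1 ⇒ order 0.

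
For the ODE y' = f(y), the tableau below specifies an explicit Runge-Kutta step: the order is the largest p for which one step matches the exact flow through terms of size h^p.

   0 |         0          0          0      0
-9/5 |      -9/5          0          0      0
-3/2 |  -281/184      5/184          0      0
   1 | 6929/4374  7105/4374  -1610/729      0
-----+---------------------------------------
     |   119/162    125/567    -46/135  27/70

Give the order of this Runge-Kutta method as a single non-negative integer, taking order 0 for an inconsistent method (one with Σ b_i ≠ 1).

4

b = (119/162, 125/567, -46/135, 27/70)
c = (0, -9/5, -3/2, 1)
Ac = (0, 0, -9/184, 7/18)
Σ b_i: 119/162·1 + 125/567·1 + (-46/135)·1 + 27/70·1 = 1 ✓
b·c: 125/567·(-9/5) + (-46/135)·(-3/2) + 27/70·1 = 1/2 ✓
b·c²: 125/567·81/25 + (-46/135)·9/4 + 27/70·1 = 1/3 ✓
b·Ac: (-46/135)·(-9/184) + 27/70·7/18 = 1/6 ✓
b·c³: 125/567·(-729/125) + (-46/135)·(-27/8) + 27/70·1 = 1/4 ✓
b·(c∘Ac): (-46/135)·27/368 + 27/70·7/18 = 1/8 ✓
b·Ac²: (-46/135)·81/920 + 27/70·119/405 = 1/12 ✓
b·A²c: 27/70·35/324 = 1/24 ✓; 4 stages ⇒ order 4.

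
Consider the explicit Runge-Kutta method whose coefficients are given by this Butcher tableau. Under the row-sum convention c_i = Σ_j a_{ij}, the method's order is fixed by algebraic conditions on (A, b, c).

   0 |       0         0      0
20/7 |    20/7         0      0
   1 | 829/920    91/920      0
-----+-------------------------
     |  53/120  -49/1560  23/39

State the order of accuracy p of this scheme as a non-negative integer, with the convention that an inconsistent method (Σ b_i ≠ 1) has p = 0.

b = (53/120, -49/1560, 23/39)
c = (0, 20/7, 1)
Ac = (0, 0, 13/46)
Σ b_i: 53/120·1 + (-49/1560)·1 + 23/39·1 = 1 ✓
b·c: (-49/1560)·20/7 + 23/39·1 = 1/2 ✓
b·c²: (-49/1560)·400/49 + 23/39·1 = 1/3 ✓
b·Ac: 23/39·13/46 = 1/6 ✓; 3 stages ⇒ order 3.

3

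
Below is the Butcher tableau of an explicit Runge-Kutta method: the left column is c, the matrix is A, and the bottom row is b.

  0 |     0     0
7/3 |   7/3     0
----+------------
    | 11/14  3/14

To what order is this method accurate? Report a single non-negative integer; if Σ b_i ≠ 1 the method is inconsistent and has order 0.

2

b = (11/14, 3/14)
c = (0, 7/3)
Σ b_i: 11/14·1 + 3/14·1 = 1 ✓
b·c: 3/14·7/3 = 1/2 ✓; 2 stages ⇒ order 2.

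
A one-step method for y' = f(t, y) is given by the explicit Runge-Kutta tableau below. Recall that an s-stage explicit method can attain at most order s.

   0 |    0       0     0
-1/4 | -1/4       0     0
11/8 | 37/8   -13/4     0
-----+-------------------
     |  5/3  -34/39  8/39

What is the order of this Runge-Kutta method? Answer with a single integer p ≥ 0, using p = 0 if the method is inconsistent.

b = (5/3, -34/39, 8/39)
c = (0, -1/4, 11/8)
Ac = (0, 0, 13/16)
Σ b_i: 5/3·1 + (-34/39)·1 + 8/39·1 = 1 ✓
b·c: (-34/39)·(-1/4) + 8/39·11/8 = 1/2 ✓
b·c²: (-34/39)·1/16 + 8/39·121/64 = 1/3 ✓
b·Ac: 8/39·13/16 = 1/6 ✓; 3 stages ⇒ order 3.

3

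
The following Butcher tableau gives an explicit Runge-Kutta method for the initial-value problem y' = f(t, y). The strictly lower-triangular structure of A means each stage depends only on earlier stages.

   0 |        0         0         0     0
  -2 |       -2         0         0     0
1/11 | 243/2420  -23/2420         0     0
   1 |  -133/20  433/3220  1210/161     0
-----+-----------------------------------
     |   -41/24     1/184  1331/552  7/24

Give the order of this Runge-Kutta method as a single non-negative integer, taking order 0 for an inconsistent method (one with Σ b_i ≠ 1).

4

b = (-41/24, 1/184, 1331/552, 7/24)
c = (0, -2, 1/11, 1)
Ac = (0, 0, 23/1210, 29/70)
Σ b_i: (-41/24)·1 + 1/184·1 + 1331/552·1 + 7/24·1 = 1 ✓
b·c: 1/184·(-2) + 1331/552·1/11 + 7/24·1 = 1/2 ✓
b·c²: 1/184·4 + 1331/552·1/121 + 7/24·1 = 1/3 ✓
b·Ac: 1331/552·23/1210 + 7/24·29/70 = 1/6 ✓
b·c³: 1/184·(-8) + 1331/552·1/1331 + 7/24·1 = 1/4 ✓
b·(c∘Ac): 1331/552·23/13310 + 7/24·29/70 = 1/8 ✓
b·Ac²: 1331/552·(-23/605) + 7/24·3/5 = 1/12 ✓
b·A²c: 7/24·1/7 = 1/24 ✓; 4 stages ⇒ order 4.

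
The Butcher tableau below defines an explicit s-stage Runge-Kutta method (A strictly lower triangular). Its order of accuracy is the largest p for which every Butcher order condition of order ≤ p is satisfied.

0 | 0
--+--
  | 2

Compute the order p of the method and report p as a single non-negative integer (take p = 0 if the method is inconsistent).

0

b = (2)
c = (0)
Σ b_i: 2·1 = 2 ≠ 1 ⇒ order 0.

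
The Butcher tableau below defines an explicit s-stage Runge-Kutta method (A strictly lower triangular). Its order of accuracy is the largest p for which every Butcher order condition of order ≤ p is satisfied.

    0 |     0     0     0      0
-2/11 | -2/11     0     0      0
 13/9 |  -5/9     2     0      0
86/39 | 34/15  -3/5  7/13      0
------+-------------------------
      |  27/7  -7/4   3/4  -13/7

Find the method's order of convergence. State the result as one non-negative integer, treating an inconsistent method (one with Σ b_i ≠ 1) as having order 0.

1

b = (27/7, -7/4, 3/4, -13/7)
c = (0, -2/11, 13/9, 86/39)
Ac = (0, 0, -4/11, 439/495)
Σ b_i: 27/7·1 + (-7/4)·1 + 3/4·1 + (-13/7)·1 = 1 ✓
b·c: (-7/4)·(-2/11) + 3/4·13/9 + (-13/7)·86/39 = -2489/924 ≠ 1/2 ⇒ order 1.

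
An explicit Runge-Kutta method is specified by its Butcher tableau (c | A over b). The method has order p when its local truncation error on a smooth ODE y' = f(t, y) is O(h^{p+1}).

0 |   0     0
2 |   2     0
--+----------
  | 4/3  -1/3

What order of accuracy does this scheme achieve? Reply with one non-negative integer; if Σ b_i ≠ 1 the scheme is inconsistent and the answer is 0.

b = (4/3, -1/3)
c = (0, 2)
Σ b_i: 4/3·1 + (-1/3)·1 = 1 ✓
b·c: (-1/3)·2 = -2/3 ≠ 1/2 ⇒ order 1.

1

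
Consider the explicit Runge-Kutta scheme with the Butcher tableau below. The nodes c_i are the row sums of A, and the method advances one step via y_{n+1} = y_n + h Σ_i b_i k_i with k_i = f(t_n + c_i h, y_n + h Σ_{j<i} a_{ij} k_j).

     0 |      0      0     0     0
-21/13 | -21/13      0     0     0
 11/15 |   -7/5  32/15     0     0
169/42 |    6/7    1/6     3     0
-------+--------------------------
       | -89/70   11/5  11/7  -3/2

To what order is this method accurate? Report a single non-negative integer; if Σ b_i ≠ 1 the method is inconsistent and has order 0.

1

b = (-89/70, 11/5, 11/7, -3/2)
c = (0, -21/13, 11/15, 169/42)
Ac = (0, 0, -224/65, 251/130)
Σ b_i: (-89/70)·1 + 11/5·1 + 11/7·1 + (-3/2)·1 = 1 ✓
b·c: 11/5·(-21/13) + 11/7·11/15 + (-3/2)·169/42 = -6581/780 ≠ 1/2 ⇒ order 1.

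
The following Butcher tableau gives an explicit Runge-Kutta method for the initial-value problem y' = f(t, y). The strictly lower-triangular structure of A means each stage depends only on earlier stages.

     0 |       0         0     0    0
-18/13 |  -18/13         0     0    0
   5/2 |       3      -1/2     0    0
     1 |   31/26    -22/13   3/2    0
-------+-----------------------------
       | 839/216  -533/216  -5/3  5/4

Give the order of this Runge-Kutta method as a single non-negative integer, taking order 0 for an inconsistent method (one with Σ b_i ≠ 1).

b = (839/216, -533/216, -5/3, 5/4)
c = (0, -18/13, 5/2, 1)
Ac = (0, 0, 9/13, 4119/676)
Σ b_i: 839/216·1 + (-533/216)·1 + (-5/3)·1 + 5/4·1 = 1 ✓
b·c: (-533/216)·(-18/13) + (-5/3)·5/2 + 5/4·1 = 1/2 ✓
b·c²: (-533/216)·324/169 + (-5/3)·25/4 + 5/4·1 = -542/39 ≠ 1/3 ⇒ order 2.
b·Ac: (-5/3)·9/13 + 5/4·4119/676 = 17475/2704 ≠ 1/6

2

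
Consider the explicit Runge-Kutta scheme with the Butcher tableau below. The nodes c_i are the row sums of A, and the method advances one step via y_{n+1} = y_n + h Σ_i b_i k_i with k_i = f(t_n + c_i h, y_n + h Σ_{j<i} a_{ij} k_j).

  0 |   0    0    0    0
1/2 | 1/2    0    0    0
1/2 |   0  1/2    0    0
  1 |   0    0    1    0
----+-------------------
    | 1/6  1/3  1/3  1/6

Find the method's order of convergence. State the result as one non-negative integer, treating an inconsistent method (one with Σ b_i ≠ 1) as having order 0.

b = (1/6, 1/3, 1/3, 1/6)
c = (0, 1/2, 1/2, 1)
Ac = (0, 0, 1/4, 1/2)
Σ b_i: 1/6·1 + 1/3·1 + 1/3·1 + 1/6·1 = 1 ✓
b·c: 1/3·1/2 + 1/3·1/2 + 1/6·1 = 1/2 ✓
b·c²: 1/3·1/4 + 1/3·1/4 + 1/6·1 = 1/3 ✓
b·Ac: 1/3·1/4 + 1/6·1/2 = 1/6 ✓
b·c³: 1/3·1/8 + 1/3·1/8 + 1/6·1 = 1/4 ✓
b·(c∘Ac): 1/3·1/8 + 1/6·1/2 = 1/8 ✓
b·Ac²: 1/3·1/8 + 1/6·1/4 = 1/12 ✓
b·A²c: 1/6·1/4 = 1/24 ✓; 4 stages ⇒ order 4.

4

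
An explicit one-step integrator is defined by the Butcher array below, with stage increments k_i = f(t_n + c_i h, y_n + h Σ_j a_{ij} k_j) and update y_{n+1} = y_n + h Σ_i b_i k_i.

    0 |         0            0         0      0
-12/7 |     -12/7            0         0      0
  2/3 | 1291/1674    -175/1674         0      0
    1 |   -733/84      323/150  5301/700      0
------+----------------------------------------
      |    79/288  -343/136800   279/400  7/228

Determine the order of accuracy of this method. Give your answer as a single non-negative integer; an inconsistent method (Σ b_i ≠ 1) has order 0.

b = (79/288, -343/136800, 279/400, 7/228)
c = (0, -12/7, 2/3, 1)
Ac = (0, 0, 50/279, 19/14)
Σ b_i: 79/288·1 + (-343/136800)·1 + 279/400·1 + 7/228·1 = 1 ✓
b·c: (-343/136800)·(-12/7) + 279/400·2/3 + 7/228·1 = 1/2 ✓
b·c²: (-343/136800)·144/49 + 279/400·4/9 + 7/228·1 = 1/3 ✓
b·Ac: 279/400·50/279 + 7/228·19/14 = 1/6 ✓
b·c³: (-343/136800)·(-1728/343) + 279/400·8/27 + 7/228·1 = 1/4 ✓
b·(c∘Ac): 279/400·100/837 + 7/228·19/14 = 1/8 ✓
b·Ac²: 279/400·(-200/651) + 7/228·475/49 = 1/12 ✓
b·A²c: 7/228·19/14 = 1/24 ✓; 4 stages ⇒ order 4.

4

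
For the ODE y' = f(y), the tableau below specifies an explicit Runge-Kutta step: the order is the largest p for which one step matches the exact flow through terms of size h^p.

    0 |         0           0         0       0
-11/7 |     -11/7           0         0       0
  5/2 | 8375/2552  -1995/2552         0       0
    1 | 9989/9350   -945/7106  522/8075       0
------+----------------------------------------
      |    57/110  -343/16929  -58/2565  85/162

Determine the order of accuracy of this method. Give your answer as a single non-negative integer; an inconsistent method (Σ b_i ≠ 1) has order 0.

b = (57/110, -343/16929, -58/2565, 85/162)
c = (0, -11/7, 5/2, 1)
Ac = (0, 0, 285/232, 63/170)
Σ b_i: 57/110·1 + (-343/16929)·1 + (-58/2565)·1 + 85/162·1 = 1 ✓
b·c: (-343/16929)·(-11/7) + (-58/2565)·5/2 + 85/162·1 = 1/2 ✓
b·c²: (-343/16929)·121/49 + (-58/2565)·25/4 + 85/162·1 = 1/3 ✓
b·Ac: (-58/2565)·285/232 + 85/162·63/170 = 1/6 ✓
b·c³: (-343/16929)·(-1331/343) + (-58/2565)·125/8 + 85/162·1 = 1/4 ✓
b·(c∘Ac): (-58/2565)·1425/464 + 85/162·63/170 = 1/8 ✓
b·Ac²: (-58/2565)·(-3135/1624) + 85/162·9/119 = 1/12 ✓
b·A²c: 85/162·27/340 = 1/24 ✓; 4 stages ⇒ order 4.

4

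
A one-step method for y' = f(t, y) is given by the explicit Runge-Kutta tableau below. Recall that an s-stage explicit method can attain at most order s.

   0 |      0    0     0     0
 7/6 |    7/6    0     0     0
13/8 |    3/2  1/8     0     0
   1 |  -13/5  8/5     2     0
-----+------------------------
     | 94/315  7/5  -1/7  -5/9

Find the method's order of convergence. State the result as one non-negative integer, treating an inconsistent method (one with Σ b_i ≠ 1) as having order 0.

1

b = (94/315, 7/5, -1/7, -5/9)
c = (0, 7/6, 13/8, 1)
Ac = (0, 0, 7/48, 307/60)
Σ b_i: 94/315·1 + 7/5·1 + (-1/7)·1 + (-5/9)·1 = 1 ✓
b·c: 7/5·7/6 + (-1/7)·13/8 + (-5/9)·1 = 2131/2520 ≠ 1/2 ⇒ order 1.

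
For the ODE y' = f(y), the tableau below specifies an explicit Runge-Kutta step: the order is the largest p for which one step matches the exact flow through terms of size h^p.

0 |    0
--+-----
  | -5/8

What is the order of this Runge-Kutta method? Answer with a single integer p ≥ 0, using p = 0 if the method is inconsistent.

b = (-5/8)
c = (0)
Σ b_i: (-5/8)·1 = -5/8 ≠ 1 ⇒ order 0.

0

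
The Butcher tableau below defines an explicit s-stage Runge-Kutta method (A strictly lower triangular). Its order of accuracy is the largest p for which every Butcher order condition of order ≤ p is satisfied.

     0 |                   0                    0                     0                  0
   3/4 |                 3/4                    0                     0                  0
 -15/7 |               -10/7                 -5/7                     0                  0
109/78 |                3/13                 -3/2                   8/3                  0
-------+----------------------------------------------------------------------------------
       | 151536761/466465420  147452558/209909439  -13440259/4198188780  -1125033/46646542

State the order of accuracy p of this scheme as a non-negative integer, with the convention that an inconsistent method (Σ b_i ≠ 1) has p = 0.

b = (151536761/466465420, 147452558/209909439, -13440259/4198188780, -1125033/46646542)
c = (0, 3/4, -15/7, 109/78)
Ac = (0, 0, -15/28, -383/56)
Σ b_i: 151536761/466465420·1 + 147452558/209909439·1 + (-13440259/4198188780)·1 + (-1125033/46646542)·1 = 1 ✓
b·c: 147452558/209909439·3/4 + (-13440259/4198188780)·(-15/7) + (-1125033/46646542)·109/78 = 1/2 ✓
b·c²: 147452558/209909439·9/16 + (-13440259/4198188780)·225/49 + (-1125033/46646542)·11881/6084 = 1/3 ✓
b·Ac: (-13440259/4198188780)·(-15/28) + (-1125033/46646542)·(-383/56) = 1/6 ✓
b·c³: 147452558/209909439·27/64 + (-13440259/4198188780)·(-3375/343) + (-1125033/46646542)·1295029/474552 = 160169324789/611256286368 ≠ 1/4 ⇒ order 3.
b·(c∘Ac): (-13440259/4198188780)·225/196 + (-1125033/46646542)·(-41747/4368) = 169296477/746344672 ≠ 1/8
b·Ac²: (-13440259/4198188780)·(-45/112) + (-1125033/46646542)·17877/1568 = -357466663/1306103176 ≠ 1/12
b·A²c: (-1125033/46646542)·(-10/7) = 803595/23323271 ≠ 1/24

3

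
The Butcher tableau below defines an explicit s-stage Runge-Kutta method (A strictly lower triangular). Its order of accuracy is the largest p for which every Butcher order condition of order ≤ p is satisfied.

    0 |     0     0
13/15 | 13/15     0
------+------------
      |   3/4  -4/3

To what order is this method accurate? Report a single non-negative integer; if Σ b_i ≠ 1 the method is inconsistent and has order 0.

b = (3/4, -4/3)
c = (0, 13/15)
Σ b_i: 3/4·1 + (-4/3)·1 = -7/12 ≠ 1 ⇒ order 0.

0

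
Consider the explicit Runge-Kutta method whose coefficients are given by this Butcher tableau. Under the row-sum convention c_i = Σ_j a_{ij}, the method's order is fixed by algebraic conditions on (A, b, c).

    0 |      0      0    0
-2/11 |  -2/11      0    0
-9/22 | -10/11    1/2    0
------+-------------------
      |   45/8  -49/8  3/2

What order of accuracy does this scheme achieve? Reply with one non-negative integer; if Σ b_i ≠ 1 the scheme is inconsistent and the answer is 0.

b = (45/8, -49/8, 3/2)
c = (0, -2/11, -9/22)
Ac = (0, 0, -1/11)
Σ b_i: 45/8·1 + (-49/8)·1 + 3/2·1 = 1 ✓
b·c: (-49/8)·(-2/11) + 3/2·(-9/22) = 1/2 ✓
b·c²: (-49/8)·4/121 + 3/2·81/484 = 47/968 ≠ 1/3 ⇒ order 2.
b·Ac: 3/2·(-1/11) = -3/22 ≠ 1/6

2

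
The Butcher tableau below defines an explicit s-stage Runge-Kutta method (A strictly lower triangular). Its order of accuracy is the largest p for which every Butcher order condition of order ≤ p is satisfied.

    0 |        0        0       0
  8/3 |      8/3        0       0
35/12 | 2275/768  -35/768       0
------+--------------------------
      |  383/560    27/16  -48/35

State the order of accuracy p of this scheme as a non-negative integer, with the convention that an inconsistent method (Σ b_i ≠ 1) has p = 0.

b = (383/560, 27/16, -48/35)
c = (0, 8/3, 35/12)
Ac = (0, 0, -35/288)
Σ b_i: 383/560·1 + 27/16·1 + (-48/35)·1 = 1 ✓
b·c: 27/16·8/3 + (-48/35)·35/12 = 1/2 ✓
b·c²: 27/16·64/9 + (-48/35)·1225/144 = 1/3 ✓
b·Ac: (-48/35)·(-35/288) = 1/6 ✓; 3 stages ⇒ order 3.

3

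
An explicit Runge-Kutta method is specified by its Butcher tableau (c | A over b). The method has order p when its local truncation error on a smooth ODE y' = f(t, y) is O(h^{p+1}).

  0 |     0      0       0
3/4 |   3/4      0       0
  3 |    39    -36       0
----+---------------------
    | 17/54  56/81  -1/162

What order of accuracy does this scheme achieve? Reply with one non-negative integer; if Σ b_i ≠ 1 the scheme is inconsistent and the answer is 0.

3

b = (17/54, 56/81, -1/162)
c = (0, 3/4, 3)
Ac = (0, 0, -27)
Σ b_i: 17/54·1 + 56/81·1 + (-1/162)·1 = 1 ✓
b·c: 56/81·3/4 + (-1/162)·3 = 1/2 ✓
b·c²: 56/81·9/16 + (-1/162)·9 = 1/3 ✓
b·Ac: (-1/162)·(-27) = 1/6 ✓; 3 stages ⇒ order 3.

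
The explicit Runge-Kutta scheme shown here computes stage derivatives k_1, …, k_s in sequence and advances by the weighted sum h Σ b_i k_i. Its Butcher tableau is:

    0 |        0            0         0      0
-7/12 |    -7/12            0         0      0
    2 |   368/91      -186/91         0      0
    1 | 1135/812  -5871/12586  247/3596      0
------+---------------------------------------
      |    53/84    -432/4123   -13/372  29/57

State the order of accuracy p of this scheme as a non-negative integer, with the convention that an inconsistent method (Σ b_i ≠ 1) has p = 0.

b = (53/84, -432/4123, -13/372, 29/57)
c = (0, -7/12, 2, 1)
Ac = (0, 0, 31/26, 95/232)
Σ b_i: 53/84·1 + (-432/4123)·1 + (-13/372)·1 + 29/57·1 = 1 ✓
b·c: (-432/4123)·(-7/12) + (-13/372)·2 + 29/57·1 = 1/2 ✓
b·c²: (-432/4123)·49/144 + (-13/372)·4 + 29/57·1 = 1/3 ✓
b·Ac: (-13/372)·31/26 + 29/57·95/232 = 1/6 ✓
b·c³: (-432/4123)·(-343/1728) + (-13/372)·8 + 29/57·1 = 1/4 ✓
b·(c∘Ac): (-13/372)·31/13 + 29/57·95/232 = 1/8 ✓
b·Ac²: (-13/372)·(-217/312) + 29/57·323/2784 = 1/12 ✓
b·A²c: 29/57·19/232 = 1/24 ✓; 4 stages ⇒ order 4.

4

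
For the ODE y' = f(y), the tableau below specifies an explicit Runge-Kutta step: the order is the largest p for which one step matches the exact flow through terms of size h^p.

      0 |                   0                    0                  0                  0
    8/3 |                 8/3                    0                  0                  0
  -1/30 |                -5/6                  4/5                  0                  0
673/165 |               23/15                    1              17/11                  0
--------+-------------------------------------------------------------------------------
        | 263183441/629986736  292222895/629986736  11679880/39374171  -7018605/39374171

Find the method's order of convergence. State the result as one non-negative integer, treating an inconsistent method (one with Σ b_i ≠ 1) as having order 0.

b = (263183441/629986736, 292222895/629986736, 11679880/39374171, -7018605/39374171)
c = (0, 8/3, -1/30, 673/165)
Ac = (0, 0, 32/15, 863/330)
Σ b_i: 263183441/629986736·1 + 292222895/629986736·1 + 11679880/39374171·1 + (-7018605/39374171)·1 = 1 ✓
b·c: 292222895/629986736·8/3 + 11679880/39374171·(-1/30) + (-7018605/39374171)·673/165 = 1/2 ✓
b·c²: 292222895/629986736·64/9 + 11679880/39374171·1/900 + (-7018605/39374171)·452929/27225 = 1/3 ✓
b·Ac: 11679880/39374171·32/15 + (-7018605/39374171)·863/330 = 1/6 ✓
b·c³: 292222895/629986736·512/27 + 11679880/39374171·(-1/27000) + (-7018605/39374171)·304821217/4492125 = -321557558128/97451073225 ≠ 1/4 ⇒ order 3.
b·(c∘Ac): 11679880/39374171·(-16/225) + (-7018605/39374171)·580799/54450 = -6812600431/3543675390 ≠ 1/8
b·Ac²: 11679880/39374171·256/45 + (-7018605/39374171)·70417/9900 = 2974213333/7087350780 ≠ 1/12
b·A²c: (-7018605/39374171)·544/165 = -23140128/39374171 ≠ 1/24

3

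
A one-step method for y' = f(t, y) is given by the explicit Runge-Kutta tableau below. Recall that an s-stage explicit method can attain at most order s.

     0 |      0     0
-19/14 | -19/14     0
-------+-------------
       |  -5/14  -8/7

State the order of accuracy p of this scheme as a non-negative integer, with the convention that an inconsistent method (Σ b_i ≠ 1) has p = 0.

b = (-5/14, -8/7)
c = (0, -19/14)
Σ b_i: (-5/14)·1 + (-8/7)·1 = -3/2 ≠ 1 ⇒ order 0.

0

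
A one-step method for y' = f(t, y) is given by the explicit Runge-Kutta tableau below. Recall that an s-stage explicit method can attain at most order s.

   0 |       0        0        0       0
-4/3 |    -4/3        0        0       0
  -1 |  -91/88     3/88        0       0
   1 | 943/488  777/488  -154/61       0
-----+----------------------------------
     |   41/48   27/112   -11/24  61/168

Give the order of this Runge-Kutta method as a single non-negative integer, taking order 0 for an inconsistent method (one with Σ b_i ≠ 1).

b = (41/48, 27/112, -11/24, 61/168)
c = (0, -4/3, -1, 1)
Ac = (0, 0, -1/22, 49/122)
Σ b_i: 41/48·1 + 27/112·1 + (-11/24)·1 + 61/168·1 = 1 ✓
b·c: 27/112·(-4/3) + (-11/24)·(-1) + 61/168·1 = 1/2 ✓
b·c²: 27/112·16/9 + (-11/24)·1 + 61/168·1 = 1/3 ✓
b·Ac: (-11/24)·(-1/22) + 61/168·49/122 = 1/6 ✓
b·c³: 27/112·(-64/27) + (-11/24)·(-1) + 61/168·1 = 1/4 ✓
b·(c∘Ac): (-11/24)·1/22 + 61/168·49/122 = 1/8 ✓
b·Ac²: (-11/24)·2/33 + 61/168·56/183 = 1/12 ✓
b·A²c: 61/168·7/61 = 1/24 ✓; 4 stages ⇒ order 4.

4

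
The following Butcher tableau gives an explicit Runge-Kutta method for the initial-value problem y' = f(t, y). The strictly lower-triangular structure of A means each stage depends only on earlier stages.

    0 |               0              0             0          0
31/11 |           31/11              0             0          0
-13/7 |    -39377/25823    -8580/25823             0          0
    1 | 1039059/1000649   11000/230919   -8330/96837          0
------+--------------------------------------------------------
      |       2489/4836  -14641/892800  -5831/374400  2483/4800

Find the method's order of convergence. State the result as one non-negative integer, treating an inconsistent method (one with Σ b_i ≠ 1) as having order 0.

b = (2489/4836, -14641/892800, -5831/374400, 2483/4800)
c = (0, 31/11, -13/7, 1)
Ac = (0, 0, -780/833, 730/2483)
Σ b_i: 2489/4836·1 + (-14641/892800)·1 + (-5831/374400)·1 + 2483/4800·1 = 1 ✓
b·c: (-14641/892800)·31/11 + (-5831/374400)·(-13/7) + 2483/4800·1 = 1/2 ✓
b·c²: (-14641/892800)·961/121 + (-5831/374400)·169/49 + 2483/4800·1 = 1/3 ✓
b·Ac: (-5831/374400)·(-780/833) + 2483/4800·730/2483 = 1/6 ✓
b·c³: (-14641/892800)·29791/1331 + (-5831/374400)·(-2197/343) + 2483/4800·1 = 1/4 ✓
b·(c∘Ac): (-5831/374400)·10140/5831 + 2483/4800·730/2483 = 1/8 ✓
b·Ac²: (-5831/374400)·(-24180/9163) + 2483/4800·2230/27313 = 1/12 ✓
b·A²c: 2483/4800·200/2483 = 1/24 ✓; 4 stages ⇒ order 4.

4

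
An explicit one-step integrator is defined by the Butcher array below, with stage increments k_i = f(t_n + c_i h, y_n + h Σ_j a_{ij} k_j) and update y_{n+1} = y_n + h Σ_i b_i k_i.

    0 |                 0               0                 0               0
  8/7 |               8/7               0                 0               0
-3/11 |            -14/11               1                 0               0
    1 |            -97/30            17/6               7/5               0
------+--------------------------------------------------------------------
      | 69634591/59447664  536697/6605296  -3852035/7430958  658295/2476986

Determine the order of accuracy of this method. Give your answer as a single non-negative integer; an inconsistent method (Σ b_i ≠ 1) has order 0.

b = (69634591/59447664, 536697/6605296, -3852035/7430958, 658295/2476986)
c = (0, 8/7, -3/11, 1)
Ac = (0, 0, 8/7, 3299/1155)
Σ b_i: 69634591/59447664·1 + 536697/6605296·1 + (-3852035/7430958)·1 + 658295/2476986·1 = 1 ✓
b·c: 536697/6605296·8/7 + (-3852035/7430958)·(-3/11) + 658295/2476986·1 = 1/2 ✓
b·c²: 536697/6605296·64/49 + (-3852035/7430958)·9/121 + 658295/2476986·1 = 1/3 ✓
b·Ac: (-3852035/7430958)·8/7 + 658295/2476986·3299/1155 = 1/6 ✓
b·c³: 536697/6605296·512/343 + (-3852035/7430958)·(-27/1331) + 658295/2476986·1 = 37913528/95363961 ≠ 1/4 ⇒ order 3.
b·(c∘Ac): (-3852035/7430958)·(-24/77) + 658295/2476986·3299/1155 = 6841453/7430958 ≠ 1/8
b·Ac²: (-3852035/7430958)·64/49 + 658295/2476986·338381/88935 = 63726169/190727922 ≠ 1/12
b·A²c: 658295/2476986·8/5 = 526636/1238493 ≠ 1/24

3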